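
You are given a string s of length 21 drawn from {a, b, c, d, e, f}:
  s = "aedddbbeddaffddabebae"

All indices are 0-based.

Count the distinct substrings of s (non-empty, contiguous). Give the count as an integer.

206

rank→(start, suffix):
  0 → (15, 'abebae')
  1 → (19, 'ae')
  2 → (0, 'aedddbbeddaffddabebae')
  3 → (10, 'affddabebae')
  4 → (18, 'bae')
  5 → (5, 'bbeddaffddabebae')
  6 → (16, 'bebae')
  7 → (6, 'beddaffddabebae')
  8 → (14, 'dabebae')
  9 → (9, 'daffddabebae')
  10 → (4, 'dbbeddaffddabebae')
  11 → (13, 'ddabebae')
  12 → (8, 'ddaffddabebae')
  13 → (3, 'ddbbeddaffddabebae')
  14 → (2, 'dddbbeddaffddabebae')
  15 → (20, 'e')
  16 → (17, 'ebae')
  17 → (7, 'eddaffddabebae')
  18 → (1, 'edddbbeddaffddabebae')
  19 → (12, 'fddabebae')
  20 → (11, 'ffddabebae')

SA = [15, 19, 0, 10, 18, 5, 16, 6, 14, 9, 4, 13, 8, 3, 2, 20, 17, 7, 1, 12, 11]
rank  pair      lcp
   1  s[15:],s[19:]  1  'a'
   2  s[19:],s[0:]  2  'ae'
   3  s[0:],s[10:]  1  'a'
   4  s[10:],s[18:]  0  ''
   5  s[18:],s[5:]  1  'b'
   6  s[5:],s[16:]  1  'b'
   7  s[16:],s[6:]  2  'be'
   8  s[6:],s[14:]  0  ''
   9  s[14:],s[9:]  2  'da'
  10  s[9:],s[4:]  1  'd'
  11  s[4:],s[13:]  1  'd'
  12  s[13:],s[8:]  3  'dda'
  13  s[8:],s[3:]  2  'dd'
  14  s[3:],s[2:]  2  'dd'
  15  s[2:],s[20:]  0  ''
  16  s[20:],s[17:]  1  'e'
  17  s[17:],s[7:]  1  'e'
  18  s[7:],s[1:]  3  'edd'
  19  s[1:],s[12:]  0  ''
  20  s[12:],s[11:]  1  'f'

n(n+1)/2 = 21·22/2 = 231
Σ LCP = 0 + 1 + 2 + 1 + 0 + 1 + 1 + 2 + 0 + 2 + 1 + 1 + 3 + 2 + 2 + 0 + 1 + 1 + 3 + 0 + 1 = 25
distinct = 231 − 25 = 206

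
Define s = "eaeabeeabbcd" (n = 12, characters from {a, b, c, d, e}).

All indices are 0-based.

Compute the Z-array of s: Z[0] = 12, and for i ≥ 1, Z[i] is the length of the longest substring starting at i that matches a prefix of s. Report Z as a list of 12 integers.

Z[0]=12
i=1: outside box; Z[1]=0
i=2: outside box; Z[2]=2 grow→box=[2,4)
i=3: min(r-i=1, Z[1]=0)=0; Z[3]=0
i=4: outside box; Z[4]=0
i=5: outside box; Z[5]=1 grow→box=[5,6)
i=6: outside box; Z[6]=2 grow→box=[6,8)
i=7: min(r-i=1, Z[1]=0)=0; Z[7]=0
i=8: outside box; Z[8]=0
i=9: outside box; Z[9]=0
i=10: outside box; Z[10]=0
i=11: outside box; Z[11]=0

[12, 0, 2, 0, 0, 1, 2, 0, 0, 0, 0, 0]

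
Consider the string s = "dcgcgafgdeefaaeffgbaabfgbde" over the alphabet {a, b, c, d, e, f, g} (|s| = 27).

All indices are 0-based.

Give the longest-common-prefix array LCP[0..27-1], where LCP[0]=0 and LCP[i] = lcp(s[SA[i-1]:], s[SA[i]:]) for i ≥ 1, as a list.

rank | idx | suffix
   0 |  19 | aabfgbde
   1 |  12 | aaeffgbaabfgbde
   2 |  20 | abfgbde
   3 |  13 | aeffgbaabfgbde
   4 |   5 | afgdeefaaeffgbaabfgbde
   5 |  18 | baabfgbde
   6 |  24 | bde
   7 |  21 | bfgbde
   8 |   3 | cgafgdeefaaeffgbaabfgbde
   9 |   1 | cgcgafgdeefaaeffgbaabfgbde
  10 |   0 | dcgcgafgdeefaaeffgbaabfgbde
  11 |  25 | de
  12 |   8 | deefaaeffgbaabfgbde
  13 |  26 | e
  14 |   9 | eefaaeffgbaabfgbde
  15 |  10 | efaaeffgbaabfgbde
  16 |  14 | effgbaabfgbde
  17 |  11 | faaeffgbaabfgbde
  18 |  15 | ffgbaabfgbde
  19 |  16 | fgbaabfgbde
  20 |  22 | fgbde
  21 |   6 | fgdeefaaeffgbaabfgbde
  22 |   4 | gafgdeefaaeffgbaabfgbde
  23 |  17 | gbaabfgbde
  24 |  23 | gbde
  25 |   2 | gcgafgdeefaaeffgbaabfgbde
  26 |   7 | gdeefaaeffgbaabfgbde

SA = [19, 12, 20, 13, 5, 18, 24, 21, 3, 1, 0, 25, 8, 26, 9, 10, 14, 11, 15, 16, 22, 6, 4, 17, 23, 2, 7]
[i] adj suffixes → lcp
  [1] 19/12 → 2 ('aa')
  [2] 12/20 → 1 ('a')
  [3] 20/13 → 1 ('a')
  [4] 13/5 → 1 ('a')
  [5] 5/18 → 0 ('')
  [6] 18/24 → 1 ('b')
  [7] 24/21 → 1 ('b')
  [8] 21/3 → 0 ('')
  [9] 3/1 → 2 ('cg')
  [10] 1/0 → 0 ('')
  [11] 0/25 → 1 ('d')
  [12] 25/8 → 2 ('de')
  [13] 8/26 → 0 ('')
  [14] 26/9 → 1 ('e')
  [15] 9/10 → 1 ('e')
  [16] 10/14 → 2 ('ef')
  [17] 14/11 → 0 ('')
  [18] 11/15 → 1 ('f')
  [19] 15/16 → 1 ('f')
  [20] 16/22 → 3 ('fgb')
  [21] 22/6 → 2 ('fg')
  [22] 6/4 → 0 ('')
  [23] 4/17 → 1 ('g')
  [24] 17/23 → 2 ('gb')
  [25] 23/2 → 1 ('g')
  [26] 2/7 → 1 ('g')

[0, 2, 1, 1, 1, 0, 1, 1, 0, 2, 0, 1, 2, 0, 1, 1, 2, 0, 1, 1, 3, 2, 0, 1, 2, 1, 1]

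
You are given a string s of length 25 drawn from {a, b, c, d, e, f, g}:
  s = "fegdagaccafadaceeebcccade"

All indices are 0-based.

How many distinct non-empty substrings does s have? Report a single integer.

299

sorted suffixes:
  #0 SA[0]=6  'accafadaceeebcccade'
  #1 SA[1]=13  'aceeebcccade'
  #2 SA[2]=11  'adaceeebcccade'
  #3 SA[3]=22  'ade'
  #4 SA[4]=9  'afadaceeebcccade'
  #5 SA[5]=4  'agaccafadaceeebcccade'
  #6 SA[6]=18  'bcccade'
  #7 SA[7]=21  'cade'
  #8 SA[8]=8  'cafadaceeebcccade'
  #9 SA[9]=20  'ccade'
  #10 SA[10]=7  'ccafadaceeebcccade'
  #11 SA[11]=19  'cccade'
  #12 SA[12]=14  'ceeebcccade'
  #13 SA[13]=12  'daceeebcccade'
  #14 SA[14]=3  'dagaccafadaceeebcccade'
  #15 SA[15]=23  'de'
  #16 SA[16]=24  'e'
  #17 SA[17]=17  'ebcccade'
  #18 SA[18]=16  'eebcccade'
  #19 SA[19]=15  'eeebcccade'
  #20 SA[20]=1  'egdagaccafadaceeebcccade'
  #21 SA[21]=10  'fadaceeebcccade'
  #22 SA[22]=0  'fegdagaccafadaceeebcccade'
  #23 SA[23]=5  'gaccafadaceeebcccade'
  #24 SA[24]=2  'gdagaccafadaceeebcccade'

SA = [6, 13, 11, 22, 9, 4, 18, 21, 8, 20, 7, 19, 14, 12, 3, 23, 24, 17, 16, 15, 1, 10, 0, 5, 2]
rank  pair      lcp
   1  s[6:],s[13:]  2  'ac'
   2  s[13:],s[11:]  1  'a'
   3  s[11:],s[22:]  2  'ad'
   4  s[22:],s[9:]  1  'a'
   5  s[9:],s[4:]  1  'a'
   6  s[4:],s[18:]  0  ''
   7  s[18:],s[21:]  0  ''
   8  s[21:],s[8:]  2  'ca'
   9  s[8:],s[20:]  1  'c'
  10  s[20:],s[7:]  3  'cca'
  11  s[7:],s[19:]  2  'cc'
  12  s[19:],s[14:]  1  'c'
  13  s[14:],s[12:]  0  ''
  14  s[12:],s[3:]  2  'da'
  15  s[3:],s[23:]  1  'd'
  16  s[23:],s[24:]  0  ''
  17  s[24:],s[17:]  1  'e'
  18  s[17:],s[16:]  1  'e'
  19  s[16:],s[15:]  2  'ee'
  20  s[15:],s[1:]  1  'e'
  21  s[1:],s[10:]  0  ''
  22  s[10:],s[0:]  1  'f'
  23  s[0:],s[5:]  0  ''
  24  s[5:],s[2:]  1  'g'

n(n+1)/2 = 25·26/2 = 325
Σ LCP = 0 + 2 + 1 + 2 + 1 + 1 + 0 + 0 + 2 + 1 + 3 + 2 + 1 + 0 + 2 + 1 + 0 + 1 + 1 + 2 + 1 + 0 + 1 + 0 + 1 = 26
distinct = 325 − 26 = 299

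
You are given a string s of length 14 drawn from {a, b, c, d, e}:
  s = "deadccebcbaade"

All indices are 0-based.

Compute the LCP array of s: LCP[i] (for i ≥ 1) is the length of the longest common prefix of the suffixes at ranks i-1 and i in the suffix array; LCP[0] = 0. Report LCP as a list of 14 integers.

[0, 1, 2, 0, 1, 0, 1, 1, 0, 1, 2, 0, 1, 1]

sorted suffixes:
  #0 SA[0]=10  'aade'
  #1 SA[1]=2  'adccebcbaade'
  #2 SA[2]=11  'ade'
  #3 SA[3]=9  'baade'
  #4 SA[4]=7  'bcbaade'
  #5 SA[5]=8  'cbaade'
  #6 SA[6]=4  'ccebcbaade'
  #7 SA[7]=5  'cebcbaade'
  #8 SA[8]=3  'dccebcbaade'
  #9 SA[9]=12  'de'
  #10 SA[10]=0  'deadccebcbaade'
  #11 SA[11]=13  'e'
  #12 SA[12]=1  'eadccebcbaade'
  #13 SA[13]=6  'ebcbaade'

SA = [10, 2, 11, 9, 7, 8, 4, 5, 3, 12, 0, 13, 1, 6]
[i] adj suffixes → lcp
  [1] 10/2 → 1 ('a')
  [2] 2/11 → 2 ('ad')
  [3] 11/9 → 0 ('')
  [4] 9/7 → 1 ('b')
  [5] 7/8 → 0 ('')
  [6] 8/4 → 1 ('c')
  [7] 4/5 → 1 ('c')
  [8] 5/3 → 0 ('')
  [9] 3/12 → 1 ('d')
  [10] 12/0 → 2 ('de')
  [11] 0/13 → 0 ('')
  [12] 13/1 → 1 ('e')
  [13] 1/6 → 1 ('e')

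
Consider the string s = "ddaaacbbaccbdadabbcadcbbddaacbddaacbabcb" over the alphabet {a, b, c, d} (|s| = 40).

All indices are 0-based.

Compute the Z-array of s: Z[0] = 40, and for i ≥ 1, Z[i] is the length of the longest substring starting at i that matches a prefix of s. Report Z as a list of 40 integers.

[40, 1, 0, 0, 0, 0, 0, 0, 0, 0, 0, 0, 1, 0, 1, 0, 0, 0, 0, 0, 1, 0, 0, 0, 4, 1, 0, 0, 0, 0, 4, 1, 0, 0, 0, 0, 0, 0, 0, 0]

Z[0]=40
i=1: fresh scan; Z[1]=1 grow→box=[1,2)
i=2: fresh scan; Z[2]=0
i=3: fresh scan; Z[3]=0
i=4: fresh scan; Z[4]=0
i=5: fresh scan; Z[5]=0
i=6: fresh scan; Z[6]=0
i=7: fresh scan; Z[7]=0
i=8: fresh scan; Z[8]=0
i=9: fresh scan; Z[9]=0
i=10: fresh scan; Z[10]=0
i=11: fresh scan; Z[11]=0
i=12: fresh scan; Z[12]=1 grow→box=[12,13)
i=13: fresh scan; Z[13]=0
i=14: fresh scan; Z[14]=1 grow→box=[14,15)
i=15: fresh scan; Z[15]=0
i=16: fresh scan; Z[16]=0
i=17: fresh scan; Z[17]=0
i=18: fresh scan; Z[18]=0
i=19: fresh scan; Z[19]=0
i=20: fresh scan; Z[20]=1 grow→box=[20,21)
i=21: fresh scan; Z[21]=0
i=22: fresh scan; Z[22]=0
i=23: fresh scan; Z[23]=0
i=24: fresh scan; Z[24]=4 grow→box=[24,28)
i=25: min(r-i=3, Z[1]=1)=1; Z[25]=1
i=26: min(r-i=2, Z[2]=0)=0; Z[26]=0
i=27: min(r-i=1, Z[3]=0)=0; Z[27]=0
i=28: fresh scan; Z[28]=0
i=29: fresh scan; Z[29]=0
i=30: fresh scan; Z[30]=4 grow→box=[30,34)
i=31: min(r-i=3, Z[1]=1)=1; Z[31]=1
i=32: min(r-i=2, Z[2]=0)=0; Z[32]=0
i=33: min(r-i=1, Z[3]=0)=0; Z[33]=0
i=34: fresh scan; Z[34]=0
i=35: fresh scan; Z[35]=0
i=36: fresh scan; Z[36]=0
i=37: fresh scan; Z[37]=0
i=38: fresh scan; Z[38]=0
i=39: fresh scan; Z[39]=0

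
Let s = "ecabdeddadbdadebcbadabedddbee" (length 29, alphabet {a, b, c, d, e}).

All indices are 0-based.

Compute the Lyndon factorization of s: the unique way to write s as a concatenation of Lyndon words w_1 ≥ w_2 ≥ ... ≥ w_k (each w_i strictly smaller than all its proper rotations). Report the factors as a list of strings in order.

emit factor 1: 'e' (i=0, period=1)
emit factor 2: 'c' (i=1, period=1)
emit factor 3: 'abdeddadbdadebcbadabedddbee' (i=2, period=27)

["e", "c", "abdeddadbdadebcbadabedddbee"]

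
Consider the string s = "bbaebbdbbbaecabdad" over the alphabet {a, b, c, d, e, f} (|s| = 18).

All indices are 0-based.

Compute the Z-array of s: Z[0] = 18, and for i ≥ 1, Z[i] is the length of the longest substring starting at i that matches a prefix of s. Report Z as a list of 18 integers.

Z[0]=18
i=1: fresh scan; Z[1]=1 scan→box=[1,2)
i=2: fresh scan; Z[2]=0
i=3: fresh scan; Z[3]=0
i=4: fresh scan; Z[4]=2 scan→box=[4,6)
i=5: min(r-i=1, Z[1]=1)=1; Z[5]=1
i=6: fresh scan; Z[6]=0
i=7: fresh scan; Z[7]=2 scan→box=[7,9)
i=8: min(r-i=1, Z[1]=1)=1; Z[8]=4 scan→box=[8,12)
i=9: min(r-i=3, Z[1]=1)=1; Z[9]=1
i=10: min(r-i=2, Z[2]=0)=0; Z[10]=0
i=11: min(r-i=1, Z[3]=0)=0; Z[11]=0
i=12: fresh scan; Z[12]=0
i=13: fresh scan; Z[13]=0
i=14: fresh scan; Z[14]=1 scan→box=[14,15)
i=15: fresh scan; Z[15]=0
i=16: fresh scan; Z[16]=0
i=17: fresh scan; Z[17]=0

[18, 1, 0, 0, 2, 1, 0, 2, 4, 1, 0, 0, 0, 0, 1, 0, 0, 0]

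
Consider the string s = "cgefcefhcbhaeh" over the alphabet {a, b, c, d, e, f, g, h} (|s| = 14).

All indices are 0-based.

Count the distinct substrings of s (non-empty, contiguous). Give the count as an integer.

97

rank→(start, suffix):
  0 → (11, 'aeh')
  1 → (9, 'bhaeh')
  2 → (8, 'cbhaeh')
  3 → (4, 'cefhcbhaeh')
  4 → (0, 'cgefcefhcbhaeh')
  5 → (2, 'efcefhcbhaeh')
  6 → (5, 'efhcbhaeh')
  7 → (12, 'eh')
  8 → (3, 'fcefhcbhaeh')
  9 → (6, 'fhcbhaeh')
  10 → (1, 'gefcefhcbhaeh')
  11 → (13, 'h')
  12 → (10, 'haeh')
  13 → (7, 'hcbhaeh')

SA = [11, 9, 8, 4, 0, 2, 5, 12, 3, 6, 1, 13, 10, 7]
i: (SA[i-1],SA[i]) lcp shared
  1: (11,9) 0 ''
  2: (9,8) 0 ''
  3: (8,4) 1 'c'
  4: (4,0) 1 'c'
  5: (0,2) 0 ''
  6: (2,5) 2 'ef'
  7: (5,12) 1 'e'
  8: (12,3) 0 ''
  9: (3,6) 1 'f'
  10: (6,1) 0 ''
  11: (1,13) 0 ''
  12: (13,10) 1 'h'
  13: (10,7) 1 'h'

n(n+1)/2 = 14·15/2 = 105
Σ LCP = 0 + 0 + 0 + 1 + 1 + 0 + 2 + 1 + 0 + 1 + 0 + 0 + 1 + 1 = 8
distinct = 105 − 8 = 97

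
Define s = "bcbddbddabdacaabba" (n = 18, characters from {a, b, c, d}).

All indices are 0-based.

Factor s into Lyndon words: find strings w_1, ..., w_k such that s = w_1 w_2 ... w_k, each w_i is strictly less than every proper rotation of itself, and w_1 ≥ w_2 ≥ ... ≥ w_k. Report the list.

emit factor 1: 'bcbddbdd' (i=0, period=8)
emit factor 2: 'abdac' (i=8, period=5)
emit factor 3: 'aabb' (i=13, period=4)
emit factor 4: 'a' (i=17, period=1)

["bcbddbdd", "abdac", "aabb", "a"]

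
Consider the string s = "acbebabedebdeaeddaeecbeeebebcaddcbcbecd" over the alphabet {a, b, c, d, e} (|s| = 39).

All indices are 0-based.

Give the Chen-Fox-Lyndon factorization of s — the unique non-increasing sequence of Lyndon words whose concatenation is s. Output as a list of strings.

["acbeb", "abedebdeaeddaeecbeeebebcaddcbcbecd"]

emit factor 1: 'acbeb' (i=0, period=5)
emit factor 2: 'abedebdeaeddaeecbeeebebcaddcbcbecd' (i=5, period=34)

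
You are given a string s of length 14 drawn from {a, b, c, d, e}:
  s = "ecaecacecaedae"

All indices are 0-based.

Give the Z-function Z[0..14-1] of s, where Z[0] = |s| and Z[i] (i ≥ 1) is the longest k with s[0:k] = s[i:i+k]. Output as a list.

[14, 0, 0, 3, 0, 0, 0, 4, 0, 0, 1, 0, 0, 1]

Z[0]=14
i=1: fresh scan; Z[1]=0
i=2: fresh scan; Z[2]=0
i=3: fresh scan; Z[3]=3 grow→box=[3,6)
i=4: min(r-i=2, Z[1]=0)=0; Z[4]=0
i=5: min(r-i=1, Z[2]=0)=0; Z[5]=0
i=6: fresh scan; Z[6]=0
i=7: fresh scan; Z[7]=4 grow→box=[7,11)
i=8: min(r-i=3, Z[1]=0)=0; Z[8]=0
i=9: min(r-i=2, Z[2]=0)=0; Z[9]=0
i=10: min(r-i=1, Z[3]=3)=1; Z[10]=1
i=11: fresh scan; Z[11]=0
i=12: fresh scan; Z[12]=0
i=13: fresh scan; Z[13]=1 grow→box=[13,14)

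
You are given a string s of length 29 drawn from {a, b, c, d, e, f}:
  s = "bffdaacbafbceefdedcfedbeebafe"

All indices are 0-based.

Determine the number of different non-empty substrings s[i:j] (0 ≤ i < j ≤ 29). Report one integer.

405

sorted suffixes:
  #0 SA[0]=4  'aacbafbceefdedcfedbeebafe'
  #1 SA[1]=5  'acbafbceefdedcfedbeebafe'
  #2 SA[2]=8  'afbceefdedcfedbeebafe'
  #3 SA[3]=26  'afe'
  #4 SA[4]=7  'bafbceefdedcfedbeebafe'
  #5 SA[5]=25  'bafe'
  #6 SA[6]=10  'bceefdedcfedbeebafe'
  #7 SA[7]=22  'beebafe'
  #8 SA[8]=0  'bffdaacbafbceefdedcfedbeebafe'
  #9 SA[9]=6  'cbafbceefdedcfedbeebafe'
  #10 SA[10]=11  'ceefdedcfedbeebafe'
  #11 SA[11]=18  'cfedbeebafe'
  #12 SA[12]=3  'daacbafbceefdedcfedbeebafe'
  #13 SA[13]=21  'dbeebafe'
  #14 SA[14]=17  'dcfedbeebafe'
  #15 SA[15]=15  'dedcfedbeebafe'
  #16 SA[16]=28  'e'
  #17 SA[17]=24  'ebafe'
  #18 SA[18]=20  'edbeebafe'
  #19 SA[19]=16  'edcfedbeebafe'
  #20 SA[20]=23  'eebafe'
  #21 SA[21]=12  'eefdedcfedbeebafe'
  #22 SA[22]=13  'efdedcfedbeebafe'
  #23 SA[23]=9  'fbceefdedcfedbeebafe'
  #24 SA[24]=2  'fdaacbafbceefdedcfedbeebafe'
  #25 SA[25]=14  'fdedcfedbeebafe'
  #26 SA[26]=27  'fe'
  #27 SA[27]=19  'fedbeebafe'
  #28 SA[28]=1  'ffdaacbafbceefdedcfedbeebafe'

SA = [4, 5, 8, 26, 7, 25, 10, 22, 0, 6, 11, 18, 3, 21, 17, 15, 28, 24, 20, 16, 23, 12, 13, 9, 2, 14, 27, 19, 1]
i: (SA[i-1],SA[i]) lcp shared
  1: (4,5) 1 'a'
  2: (5,8) 1 'a'
  3: (8,26) 2 'af'
  4: (26,7) 0 ''
  5: (7,25) 3 'baf'
  6: (25,10) 1 'b'
  7: (10,22) 1 'b'
  8: (22,0) 1 'b'
  9: (0,6) 0 ''
  10: (6,11) 1 'c'
  11: (11,18) 1 'c'
  12: (18,3) 0 ''
  13: (3,21) 1 'd'
  14: (21,17) 1 'd'
  15: (17,15) 1 'd'
  16: (15,28) 0 ''
  17: (28,24) 1 'e'
  18: (24,20) 1 'e'
  19: (20,16) 2 'ed'
  20: (16,23) 1 'e'
  21: (23,12) 2 'ee'
  22: (12,13) 1 'e'
  23: (13,9) 0 ''
  24: (9,2) 1 'f'
  25: (2,14) 2 'fd'
  26: (14,27) 1 'f'
  27: (27,19) 2 'fe'
  28: (19,1) 1 'f'

n(n+1)/2 = 29·30/2 = 435
Σ LCP = 0 + 1 + 1 + 2 + 0 + 3 + 1 + 1 + 1 + 0 + 1 + 1 + 0 + 1 + 1 + 1 + 0 + 1 + 1 + 2 + 1 + 2 + 1 + 0 + 1 + 2 + 1 + 2 + 1 = 30
distinct = 435 − 30 = 405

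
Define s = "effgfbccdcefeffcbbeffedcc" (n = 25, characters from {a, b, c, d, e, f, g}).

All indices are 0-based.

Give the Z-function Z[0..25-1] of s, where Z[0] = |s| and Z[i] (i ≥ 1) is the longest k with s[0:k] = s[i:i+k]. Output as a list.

[25, 0, 0, 0, 0, 0, 0, 0, 0, 0, 2, 0, 3, 0, 0, 0, 0, 0, 3, 0, 0, 1, 0, 0, 0]

Z[0]=25
i=1: outside box; Z[1]=0
i=2: outside box; Z[2]=0
i=3: outside box; Z[3]=0
i=4: outside box; Z[4]=0
i=5: outside box; Z[5]=0
i=6: outside box; Z[6]=0
i=7: outside box; Z[7]=0
i=8: outside box; Z[8]=0
i=9: outside box; Z[9]=0
i=10: outside box; Z[10]=2 grow→box=[10,12)
i=11: min(r-i=1, Z[1]=0)=0; Z[11]=0
i=12: outside box; Z[12]=3 grow→box=[12,15)
i=13: min(r-i=2, Z[1]=0)=0; Z[13]=0
i=14: min(r-i=1, Z[2]=0)=0; Z[14]=0
i=15: outside box; Z[15]=0
i=16: outside box; Z[16]=0
i=17: outside box; Z[17]=0
i=18: outside box; Z[18]=3 grow→box=[18,21)
i=19: min(r-i=2, Z[1]=0)=0; Z[19]=0
i=20: min(r-i=1, Z[2]=0)=0; Z[20]=0
i=21: outside box; Z[21]=1 grow→box=[21,22)
i=22: outside box; Z[22]=0
i=23: outside box; Z[23]=0
i=24: outside box; Z[24]=0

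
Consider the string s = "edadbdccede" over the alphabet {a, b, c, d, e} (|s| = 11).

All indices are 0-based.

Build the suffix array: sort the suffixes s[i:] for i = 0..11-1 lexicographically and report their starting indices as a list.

sorted suffixes:
  #0 SA[0]=2  'adbdccede'
  #1 SA[1]=4  'bdccede'
  #2 SA[2]=6  'ccede'
  #3 SA[3]=7  'cede'
  #4 SA[4]=1  'dadbdccede'
  #5 SA[5]=3  'dbdccede'
  #6 SA[6]=5  'dccede'
  #7 SA[7]=9  'de'
  #8 SA[8]=10  'e'
  #9 SA[9]=0  'edadbdccede'
  #10 SA[10]=8  'ede'

[2, 4, 6, 7, 1, 3, 5, 9, 10, 0, 8]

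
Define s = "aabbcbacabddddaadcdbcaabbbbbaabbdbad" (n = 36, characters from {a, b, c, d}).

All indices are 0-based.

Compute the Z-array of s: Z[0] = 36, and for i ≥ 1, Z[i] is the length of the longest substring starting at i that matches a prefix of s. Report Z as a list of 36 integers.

[36, 1, 0, 0, 0, 0, 1, 0, 1, 0, 0, 0, 0, 0, 2, 1, 0, 0, 0, 0, 0, 4, 1, 0, 0, 0, 0, 0, 4, 1, 0, 0, 0, 0, 1, 0]

Z[0]=36
i=1: fresh scan; Z[1]=1 extend→box=[1,2)
i=2: fresh scan; Z[2]=0
i=3: fresh scan; Z[3]=0
i=4: fresh scan; Z[4]=0
i=5: fresh scan; Z[5]=0
i=6: fresh scan; Z[6]=1 extend→box=[6,7)
i=7: fresh scan; Z[7]=0
i=8: fresh scan; Z[8]=1 extend→box=[8,9)
i=9: fresh scan; Z[9]=0
i=10: fresh scan; Z[10]=0
i=11: fresh scan; Z[11]=0
i=12: fresh scan; Z[12]=0
i=13: fresh scan; Z[13]=0
i=14: fresh scan; Z[14]=2 extend→box=[14,16)
i=15: min(r-i=1, Z[1]=1)=1; Z[15]=1
i=16: fresh scan; Z[16]=0
i=17: fresh scan; Z[17]=0
i=18: fresh scan; Z[18]=0
i=19: fresh scan; Z[19]=0
i=20: fresh scan; Z[20]=0
i=21: fresh scan; Z[21]=4 extend→box=[21,25)
i=22: min(r-i=3, Z[1]=1)=1; Z[22]=1
i=23: min(r-i=2, Z[2]=0)=0; Z[23]=0
i=24: min(r-i=1, Z[3]=0)=0; Z[24]=0
i=25: fresh scan; Z[25]=0
i=26: fresh scan; Z[26]=0
i=27: fresh scan; Z[27]=0
i=28: fresh scan; Z[28]=4 extend→box=[28,32)
i=29: min(r-i=3, Z[1]=1)=1; Z[29]=1
i=30: min(r-i=2, Z[2]=0)=0; Z[30]=0
i=31: min(r-i=1, Z[3]=0)=0; Z[31]=0
i=32: fresh scan; Z[32]=0
i=33: fresh scan; Z[33]=0
i=34: fresh scan; Z[34]=1 extend→box=[34,35)
i=35: fresh scan; Z[35]=0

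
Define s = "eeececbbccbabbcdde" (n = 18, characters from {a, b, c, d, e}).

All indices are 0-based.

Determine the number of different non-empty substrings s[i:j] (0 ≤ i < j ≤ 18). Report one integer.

152

rank→(start, suffix):
  0 → (11, 'abbcdde')
  1 → (10, 'babbcdde')
  2 → (6, 'bbccbabbcdde')
  3 → (12, 'bbcdde')
  4 → (7, 'bccbabbcdde')
  5 → (13, 'bcdde')
  6 → (9, 'cbabbcdde')
  7 → (5, 'cbbccbabbcdde')
  8 → (8, 'ccbabbcdde')
  9 → (14, 'cdde')
  10 → (3, 'cecbbccbabbcdde')
  11 → (15, 'dde')
  12 → (16, 'de')
  13 → (17, 'e')
  14 → (4, 'ecbbccbabbcdde')
  15 → (2, 'ececbbccbabbcdde')
  16 → (1, 'eececbbccbabbcdde')
  17 → (0, 'eeececbbccbabbcdde')

SA = [11, 10, 6, 12, 7, 13, 9, 5, 8, 14, 3, 15, 16, 17, 4, 2, 1, 0]
rank  pair      lcp
   1  s[11:],s[10:]  0  ''
   2  s[10:],s[6:]  1  'b'
   3  s[6:],s[12:]  3  'bbc'
   4  s[12:],s[7:]  1  'b'
   5  s[7:],s[13:]  2  'bc'
   6  s[13:],s[9:]  0  ''
   7  s[9:],s[5:]  2  'cb'
   8  s[5:],s[8:]  1  'c'
   9  s[8:],s[14:]  1  'c'
  10  s[14:],s[3:]  1  'c'
  11  s[3:],s[15:]  0  ''
  12  s[15:],s[16:]  1  'd'
  13  s[16:],s[17:]  0  ''
  14  s[17:],s[4:]  1  'e'
  15  s[4:],s[2:]  2  'ec'
  16  s[2:],s[1:]  1  'e'
  17  s[1:],s[0:]  2  'ee'

n(n+1)/2 = 18·19/2 = 171
Σ LCP = 0 + 0 + 1 + 3 + 1 + 2 + 0 + 2 + 1 + 1 + 1 + 0 + 1 + 0 + 1 + 2 + 1 + 2 = 19
distinct = 171 − 19 = 152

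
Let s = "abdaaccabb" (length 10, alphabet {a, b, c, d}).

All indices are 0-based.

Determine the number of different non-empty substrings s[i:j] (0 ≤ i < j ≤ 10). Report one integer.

48

sorted suffixes:
  #0 SA[0]=3  'aaccabb'
  #1 SA[1]=7  'abb'
  #2 SA[2]=0  'abdaaccabb'
  #3 SA[3]=4  'accabb'
  #4 SA[4]=9  'b'
  #5 SA[5]=8  'bb'
  #6 SA[6]=1  'bdaaccabb'
  #7 SA[7]=6  'cabb'
  #8 SA[8]=5  'ccabb'
  #9 SA[9]=2  'daaccabb'

SA = [3, 7, 0, 4, 9, 8, 1, 6, 5, 2]
rank  pair      lcp
   1  s[3:],s[7:]  1  'a'
   2  s[7:],s[0:]  2  'ab'
   3  s[0:],s[4:]  1  'a'
   4  s[4:],s[9:]  0  ''
   5  s[9:],s[8:]  1  'b'
   6  s[8:],s[1:]  1  'b'
   7  s[1:],s[6:]  0  ''
   8  s[6:],s[5:]  1  'c'
   9  s[5:],s[2:]  0  ''

n(n+1)/2 = 10·11/2 = 55
Σ LCP = 0 + 1 + 2 + 1 + 0 + 1 + 1 + 0 + 1 + 0 = 7
distinct = 55 − 7 = 48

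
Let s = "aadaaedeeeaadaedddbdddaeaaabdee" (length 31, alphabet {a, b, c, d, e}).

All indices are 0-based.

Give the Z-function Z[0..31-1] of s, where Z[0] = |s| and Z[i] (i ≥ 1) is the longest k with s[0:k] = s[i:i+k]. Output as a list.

[31, 1, 0, 2, 1, 0, 0, 0, 0, 0, 4, 1, 0, 1, 0, 0, 0, 0, 0, 0, 0, 0, 1, 0, 2, 2, 1, 0, 0, 0, 0]

Z[0]=31
i=1: i≥r, start 0; Z[1]=1 grow→box=[1,2)
i=2: i≥r, start 0; Z[2]=0
i=3: i≥r, start 0; Z[3]=2 grow→box=[3,5)
i=4: min(r-i=1, Z[1]=1)=1; Z[4]=1
i=5: i≥r, start 0; Z[5]=0
i=6: i≥r, start 0; Z[6]=0
i=7: i≥r, start 0; Z[7]=0
i=8: i≥r, start 0; Z[8]=0
i=9: i≥r, start 0; Z[9]=0
i=10: i≥r, start 0; Z[10]=4 grow→box=[10,14)
i=11: min(r-i=3, Z[1]=1)=1; Z[11]=1
i=12: min(r-i=2, Z[2]=0)=0; Z[12]=0
i=13: min(r-i=1, Z[3]=2)=1; Z[13]=1
i=14: i≥r, start 0; Z[14]=0
i=15: i≥r, start 0; Z[15]=0
i=16: i≥r, start 0; Z[16]=0
i=17: i≥r, start 0; Z[17]=0
i=18: i≥r, start 0; Z[18]=0
i=19: i≥r, start 0; Z[19]=0
i=20: i≥r, start 0; Z[20]=0
i=21: i≥r, start 0; Z[21]=0
i=22: i≥r, start 0; Z[22]=1 grow→box=[22,23)
i=23: i≥r, start 0; Z[23]=0
i=24: i≥r, start 0; Z[24]=2 grow→box=[24,26)
i=25: min(r-i=1, Z[1]=1)=1; Z[25]=2 grow→box=[25,27)
i=26: min(r-i=1, Z[1]=1)=1; Z[26]=1
i=27: i≥r, start 0; Z[27]=0
i=28: i≥r, start 0; Z[28]=0
i=29: i≥r, start 0; Z[29]=0
i=30: i≥r, start 0; Z[30]=0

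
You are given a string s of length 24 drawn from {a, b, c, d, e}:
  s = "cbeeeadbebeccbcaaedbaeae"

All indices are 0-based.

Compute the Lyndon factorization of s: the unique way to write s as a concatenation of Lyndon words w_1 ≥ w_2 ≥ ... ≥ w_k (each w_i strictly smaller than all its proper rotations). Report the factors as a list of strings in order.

emit factor 1: 'c' (i=0, period=1)
emit factor 2: 'beee' (i=1, period=4)
emit factor 3: 'adbebeccbc' (i=5, period=10)
emit factor 4: 'aaedbaeae' (i=15, period=9)

["c", "beee", "adbebeccbc", "aaedbaeae"]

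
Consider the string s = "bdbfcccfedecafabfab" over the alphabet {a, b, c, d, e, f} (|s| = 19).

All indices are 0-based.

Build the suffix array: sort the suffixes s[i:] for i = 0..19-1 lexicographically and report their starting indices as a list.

sorted suffixes:
  #0 SA[0]=17  'ab'
  #1 SA[1]=14  'abfab'
  #2 SA[2]=12  'afabfab'
  #3 SA[3]=18  'b'
  #4 SA[4]=0  'bdbfcccfedecafabfab'
  #5 SA[5]=15  'bfab'
  #6 SA[6]=2  'bfcccfedecafabfab'
  #7 SA[7]=11  'cafabfab'
  #8 SA[8]=4  'cccfedecafabfab'
  #9 SA[9]=5  'ccfedecafabfab'
  #10 SA[10]=6  'cfedecafabfab'
  #11 SA[11]=1  'dbfcccfedecafabfab'
  #12 SA[12]=9  'decafabfab'
  #13 SA[13]=10  'ecafabfab'
  #14 SA[14]=8  'edecafabfab'
  #15 SA[15]=16  'fab'
  #16 SA[16]=13  'fabfab'
  #17 SA[17]=3  'fcccfedecafabfab'
  #18 SA[18]=7  'fedecafabfab'

[17, 14, 12, 18, 0, 15, 2, 11, 4, 5, 6, 1, 9, 10, 8, 16, 13, 3, 7]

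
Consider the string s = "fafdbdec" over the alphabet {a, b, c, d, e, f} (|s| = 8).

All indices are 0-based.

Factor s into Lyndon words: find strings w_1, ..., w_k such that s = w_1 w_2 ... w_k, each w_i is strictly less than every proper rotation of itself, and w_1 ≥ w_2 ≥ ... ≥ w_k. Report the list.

["f", "afdbdec"]

emit factor 1: 'f' (i=0, period=1)
emit factor 2: 'afdbdec' (i=1, period=7)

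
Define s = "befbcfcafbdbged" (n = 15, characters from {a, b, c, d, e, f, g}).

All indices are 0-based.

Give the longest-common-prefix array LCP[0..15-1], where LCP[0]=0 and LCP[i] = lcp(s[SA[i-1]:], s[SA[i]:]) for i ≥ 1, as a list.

[0, 0, 1, 1, 1, 0, 1, 0, 1, 0, 1, 0, 2, 1, 0]

rank→(start, suffix):
  0 → (7, 'afbdbged')
  1 → (3, 'bcfcafbdbged')
  2 → (9, 'bdbged')
  3 → (0, 'befbcfcafbdbged')
  4 → (11, 'bged')
  5 → (6, 'cafbdbged')
  6 → (4, 'cfcafbdbged')
  7 → (14, 'd')
  8 → (10, 'dbged')
  9 → (13, 'ed')
  10 → (1, 'efbcfcafbdbged')
  11 → (2, 'fbcfcafbdbged')
  12 → (8, 'fbdbged')
  13 → (5, 'fcafbdbged')
  14 → (12, 'ged')

SA = [7, 3, 9, 0, 11, 6, 4, 14, 10, 13, 1, 2, 8, 5, 12]
[i] adj suffixes → lcp
  [1] 7/3 → 0 ('')
  [2] 3/9 → 1 ('b')
  [3] 9/0 → 1 ('b')
  [4] 0/11 → 1 ('b')
  [5] 11/6 → 0 ('')
  [6] 6/4 → 1 ('c')
  [7] 4/14 → 0 ('')
  [8] 14/10 → 1 ('d')
  [9] 10/13 → 0 ('')
  [10] 13/1 → 1 ('e')
  [11] 1/2 → 0 ('')
  [12] 2/8 → 2 ('fb')
  [13] 8/5 → 1 ('f')
  [14] 5/12 → 0 ('')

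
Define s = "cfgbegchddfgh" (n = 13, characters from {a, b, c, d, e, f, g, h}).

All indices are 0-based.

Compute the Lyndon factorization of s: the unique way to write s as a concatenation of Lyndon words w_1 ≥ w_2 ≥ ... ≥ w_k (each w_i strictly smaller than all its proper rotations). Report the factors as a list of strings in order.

["cfg", "begchddfgh"]

emit factor 1: 'cfg' (i=0, period=3)
emit factor 2: 'begchddfgh' (i=3, period=10)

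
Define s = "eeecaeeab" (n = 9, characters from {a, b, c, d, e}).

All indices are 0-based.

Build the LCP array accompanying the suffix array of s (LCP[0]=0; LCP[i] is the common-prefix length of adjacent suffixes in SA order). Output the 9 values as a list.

[0, 1, 0, 0, 0, 1, 1, 2, 2]

sorted suffixes:
  #0 SA[0]=7  'ab'
  #1 SA[1]=4  'aeeab'
  #2 SA[2]=8  'b'
  #3 SA[3]=3  'caeeab'
  #4 SA[4]=6  'eab'
  #5 SA[5]=2  'ecaeeab'
  #6 SA[6]=5  'eeab'
  #7 SA[7]=1  'eecaeeab'
  #8 SA[8]=0  'eeecaeeab'

SA = [7, 4, 8, 3, 6, 2, 5, 1, 0]
[i] adj suffixes → lcp
  [1] 7/4 → 1 ('a')
  [2] 4/8 → 0 ('')
  [3] 8/3 → 0 ('')
  [4] 3/6 → 0 ('')
  [5] 6/2 → 1 ('e')
  [6] 2/5 → 1 ('e')
  [7] 5/1 → 2 ('ee')
  [8] 1/0 → 2 ('ee')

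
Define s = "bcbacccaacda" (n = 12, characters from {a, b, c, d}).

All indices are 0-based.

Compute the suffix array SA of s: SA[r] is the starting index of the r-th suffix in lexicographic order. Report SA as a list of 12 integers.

rank→(start, suffix):
  0 → (11, 'a')
  1 → (7, 'aacda')
  2 → (3, 'acccaacda')
  3 → (8, 'acda')
  4 → (2, 'bacccaacda')
  5 → (0, 'bcbacccaacda')
  6 → (6, 'caacda')
  7 → (1, 'cbacccaacda')
  8 → (5, 'ccaacda')
  9 → (4, 'cccaacda')
  10 → (9, 'cda')
  11 → (10, 'da')

[11, 7, 3, 8, 2, 0, 6, 1, 5, 4, 9, 10]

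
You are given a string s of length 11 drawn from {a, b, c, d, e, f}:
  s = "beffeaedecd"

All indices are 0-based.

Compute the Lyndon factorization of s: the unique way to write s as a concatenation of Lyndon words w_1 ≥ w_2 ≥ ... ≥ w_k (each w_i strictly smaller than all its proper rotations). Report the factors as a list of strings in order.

emit factor 1: 'beffe' (i=0, period=5)
emit factor 2: 'aedecd' (i=5, period=6)

["beffe", "aedecd"]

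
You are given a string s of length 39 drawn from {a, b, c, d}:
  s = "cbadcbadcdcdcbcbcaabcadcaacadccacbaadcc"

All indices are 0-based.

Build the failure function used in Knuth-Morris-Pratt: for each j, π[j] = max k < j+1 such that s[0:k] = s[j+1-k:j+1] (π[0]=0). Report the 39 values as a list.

π[0] = 0
j=1 s[j]='b': π[1]=0 (border '')
j=2 s[j]='a': π[2]=0 (border '')
j=3 s[j]='d': π[3]=0 (border '')
j=4 s[j]='c': π[4]=1 (border 'c')
j=5 s[j]='b': π[5]=2 (border 'cb')
j=6 s[j]='a': π[6]=3 (border 'cba')
j=7 s[j]='d': π[7]=4 (border 'cbad')
j=8 s[j]='c': π[8]=5 (border 'cbadc')
j=9 s[j]='d': k: 5→1→0; π[9]=0 (border '')
j=10 s[j]='c': π[10]=1 (border 'c')
j=11 s[j]='d': k: 1→0; π[11]=0 (border '')
j=12 s[j]='c': π[12]=1 (border 'c')
j=13 s[j]='b': π[13]=2 (border 'cb')
j=14 s[j]='c': k: 2→0; π[14]=1 (border 'c')
j=15 s[j]='b': π[15]=2 (border 'cb')
j=16 s[j]='c': k: 2→0; π[16]=1 (border 'c')
j=17 s[j]='a': k: 1→0; π[17]=0 (border '')
j=18 s[j]='a': π[18]=0 (border '')
j=19 s[j]='b': π[19]=0 (border '')
j=20 s[j]='c': π[20]=1 (border 'c')
j=21 s[j]='a': k: 1→0; π[21]=0 (border '')
j=22 s[j]='d': π[22]=0 (border '')
j=23 s[j]='c': π[23]=1 (border 'c')
j=24 s[j]='a': k: 1→0; π[24]=0 (border '')
j=25 s[j]='a': π[25]=0 (border '')
j=26 s[j]='c': π[26]=1 (border 'c')
j=27 s[j]='a': k: 1→0; π[27]=0 (border '')
j=28 s[j]='d': π[28]=0 (border '')
j=29 s[j]='c': π[29]=1 (border 'c')
j=30 s[j]='c': k: 1→0; π[30]=1 (border 'c')
j=31 s[j]='a': k: 1→0; π[31]=0 (border '')
j=32 s[j]='c': π[32]=1 (border 'c')
j=33 s[j]='b': π[33]=2 (border 'cb')
j=34 s[j]='a': π[34]=3 (border 'cba')
j=35 s[j]='a': k: 3→0; π[35]=0 (border '')
j=36 s[j]='d': π[36]=0 (border '')
j=37 s[j]='c': π[37]=1 (border 'c')
j=38 s[j]='c': k: 1→0; π[38]=1 (border 'c')

[0, 0, 0, 0, 1, 2, 3, 4, 5, 0, 1, 0, 1, 2, 1, 2, 1, 0, 0, 0, 1, 0, 0, 1, 0, 0, 1, 0, 0, 1, 1, 0, 1, 2, 3, 0, 0, 1, 1]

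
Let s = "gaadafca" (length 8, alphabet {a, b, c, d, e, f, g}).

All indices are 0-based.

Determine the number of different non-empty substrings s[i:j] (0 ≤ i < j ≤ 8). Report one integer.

33

rank | idx | suffix
   0 |   7 | a
   1 |   1 | aadafca
   2 |   2 | adafca
   3 |   4 | afca
   4 |   6 | ca
   5 |   3 | dafca
   6 |   5 | fca
   7 |   0 | gaadafca

SA = [7, 1, 2, 4, 6, 3, 5, 0]
i: (SA[i-1],SA[i]) lcp shared
  1: (7,1) 1 'a'
  2: (1,2) 1 'a'
  3: (2,4) 1 'a'
  4: (4,6) 0 ''
  5: (6,3) 0 ''
  6: (3,5) 0 ''
  7: (5,0) 0 ''

n(n+1)/2 = 8·9/2 = 36
Σ LCP = 0 + 1 + 1 + 1 + 0 + 0 + 0 + 0 = 3
distinct = 36 − 3 = 33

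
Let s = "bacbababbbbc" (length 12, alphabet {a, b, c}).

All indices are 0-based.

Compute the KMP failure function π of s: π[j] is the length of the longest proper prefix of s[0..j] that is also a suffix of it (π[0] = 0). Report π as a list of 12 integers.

[0, 0, 0, 1, 2, 1, 2, 1, 1, 1, 1, 0]

π[0] = 0
j=1 s[j]='a': π[1]=0 (border '')
j=2 s[j]='c': π[2]=0 (border '')
j=3 s[j]='b': π[3]=1 (border 'b')
j=4 s[j]='a': π[4]=2 (border 'ba')
j=5 s[j]='b': k: 2→0; π[5]=1 (border 'b')
j=6 s[j]='a': π[6]=2 (border 'ba')
j=7 s[j]='b': k: 2→0; π[7]=1 (border 'b')
j=8 s[j]='b': k: 1→0; π[8]=1 (border 'b')
j=9 s[j]='b': k: 1→0; π[9]=1 (border 'b')
j=10 s[j]='b': k: 1→0; π[10]=1 (border 'b')
j=11 s[j]='c': k: 1→0; π[11]=0 (border '')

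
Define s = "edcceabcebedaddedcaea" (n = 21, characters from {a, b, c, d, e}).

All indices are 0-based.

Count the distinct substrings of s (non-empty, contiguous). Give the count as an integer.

rank | idx | suffix
   0 |  20 | a
   1 |   5 | abcebedaddedcaea
   2 |  12 | addedcaea
   3 |  18 | aea
   4 |   6 | bcebedaddedcaea
   5 |   9 | bedaddedcaea
   6 |  17 | caea
   7 |   2 | cceabcebedaddedcaea
   8 |   3 | ceabcebedaddedcaea
   9 |   7 | cebedaddedcaea
  10 |  11 | daddedcaea
  11 |  16 | dcaea
  12 |   1 | dcceabcebedaddedcaea
  13 |  13 | ddedcaea
  14 |  14 | dedcaea
  15 |  19 | ea
  16 |   4 | eabcebedaddedcaea
  17 |   8 | ebedaddedcaea
  18 |  10 | edaddedcaea
  19 |  15 | edcaea
  20 |   0 | edcceabcebedaddedcaea

SA = [20, 5, 12, 18, 6, 9, 17, 2, 3, 7, 11, 16, 1, 13, 14, 19, 4, 8, 10, 15, 0]
rank  pair      lcp
   1  s[20:],s[5:]  1  'a'
   2  s[5:],s[12:]  1  'a'
   3  s[12:],s[18:]  1  'a'
   4  s[18:],s[6:]  0  ''
   5  s[6:],s[9:]  1  'b'
   6  s[9:],s[17:]  0  ''
   7  s[17:],s[2:]  1  'c'
   8  s[2:],s[3:]  1  'c'
   9  s[3:],s[7:]  2  'ce'
  10  s[7:],s[11:]  0  ''
  11  s[11:],s[16:]  1  'd'
  12  s[16:],s[1:]  2  'dc'
  13  s[1:],s[13:]  1  'd'
  14  s[13:],s[14:]  1  'd'
  15  s[14:],s[19:]  0  ''
  16  s[19:],s[4:]  2  'ea'
  17  s[4:],s[8:]  1  'e'
  18  s[8:],s[10:]  1  'e'
  19  s[10:],s[15:]  2  'ed'
  20  s[15:],s[0:]  3  'edc'

n(n+1)/2 = 21·22/2 = 231
Σ LCP = 0 + 1 + 1 + 1 + 0 + 1 + 0 + 1 + 1 + 2 + 0 + 1 + 2 + 1 + 1 + 0 + 2 + 1 + 1 + 2 + 3 = 22
distinct = 231 − 22 = 209

209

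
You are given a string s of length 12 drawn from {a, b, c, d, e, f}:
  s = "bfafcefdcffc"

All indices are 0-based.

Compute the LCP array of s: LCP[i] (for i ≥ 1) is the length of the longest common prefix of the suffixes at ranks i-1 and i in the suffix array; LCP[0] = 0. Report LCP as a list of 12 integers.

rank | idx | suffix
   0 |   2 | afcefdcffc
   1 |   0 | bfafcefdcffc
   2 |  11 | c
   3 |   4 | cefdcffc
   4 |   8 | cffc
   5 |   7 | dcffc
   6 |   5 | efdcffc
   7 |   1 | fafcefdcffc
   8 |  10 | fc
   9 |   3 | fcefdcffc
  10 |   6 | fdcffc
  11 |   9 | ffc

SA = [2, 0, 11, 4, 8, 7, 5, 1, 10, 3, 6, 9]
rank  pair      lcp
   1  s[2:],s[0:]  0  ''
   2  s[0:],s[11:]  0  ''
   3  s[11:],s[4:]  1  'c'
   4  s[4:],s[8:]  1  'c'
   5  s[8:],s[7:]  0  ''
   6  s[7:],s[5:]  0  ''
   7  s[5:],s[1:]  0  ''
   8  s[1:],s[10:]  1  'f'
   9  s[10:],s[3:]  2  'fc'
  10  s[3:],s[6:]  1  'f'
  11  s[6:],s[9:]  1  'f'

[0, 0, 0, 1, 1, 0, 0, 0, 1, 2, 1, 1]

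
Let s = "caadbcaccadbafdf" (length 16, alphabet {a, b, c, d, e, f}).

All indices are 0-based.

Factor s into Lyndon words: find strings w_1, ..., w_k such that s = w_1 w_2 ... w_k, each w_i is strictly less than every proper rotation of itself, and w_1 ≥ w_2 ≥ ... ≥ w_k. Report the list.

["c", "aadbcaccadbafdf"]

emit factor 1: 'c' (i=0, period=1)
emit factor 2: 'aadbcaccadbafdf' (i=1, period=15)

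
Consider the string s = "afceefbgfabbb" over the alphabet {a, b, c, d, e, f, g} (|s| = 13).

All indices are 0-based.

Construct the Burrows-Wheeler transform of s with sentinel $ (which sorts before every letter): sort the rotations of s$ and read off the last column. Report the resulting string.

rank  rotation        last
    0  $afceefbgfabbb  b
    1  abbb$afceefbgf  f
    2  afceefbgfabbb$  $
    3  b$afceefbgfabb  b
    4  bb$afceefbgfab  b
    5  bbb$afceefbgfa  a
    6  bgfabbb$afceef  f
    7  ceefbgfabbb$af  f
    8  eefbgfabbb$afc  c
    9  efbgfabbb$afce  e
   10  fabbb$afceefbg  g
   11  fbgfabbb$afcee  e
   12  fceefbgfabbb$a  a
   13  gfabbb$afceefb  b

bf$bbaffcegeab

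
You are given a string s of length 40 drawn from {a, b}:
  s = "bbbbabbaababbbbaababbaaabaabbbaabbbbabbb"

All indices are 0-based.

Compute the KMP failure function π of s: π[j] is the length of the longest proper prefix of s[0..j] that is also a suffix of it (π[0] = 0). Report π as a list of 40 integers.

π[0] = 0
j=1 s[j]='b': π[1]=1 (border 'b')
j=2 s[j]='b': π[2]=2 (border 'bb')
j=3 s[j]='b': π[3]=3 (border 'bbb')
j=4 s[j]='a': k: 3→2→1→0; π[4]=0 (border '')
j=5 s[j]='b': π[5]=1 (border 'b')
j=6 s[j]='b': π[6]=2 (border 'bb')
j=7 s[j]='a': k: 2→1→0; π[7]=0 (border '')
j=8 s[j]='a': π[8]=0 (border '')
j=9 s[j]='b': π[9]=1 (border 'b')
j=10 s[j]='a': k: 1→0; π[10]=0 (border '')
j=11 s[j]='b': π[11]=1 (border 'b')
j=12 s[j]='b': π[12]=2 (border 'bb')
j=13 s[j]='b': π[13]=3 (border 'bbb')
j=14 s[j]='b': π[14]=4 (border 'bbbb')
j=15 s[j]='a': π[15]=5 (border 'bbbba')
j=16 s[j]='a': k: 5→0; π[16]=0 (border '')
j=17 s[j]='b': π[17]=1 (border 'b')
j=18 s[j]='a': k: 1→0; π[18]=0 (border '')
j=19 s[j]='b': π[19]=1 (border 'b')
j=20 s[j]='b': π[20]=2 (border 'bb')
j=21 s[j]='a': k: 2→1→0; π[21]=0 (border '')
j=22 s[j]='a': π[22]=0 (border '')
j=23 s[j]='a': π[23]=0 (border '')
j=24 s[j]='b': π[24]=1 (border 'b')
j=25 s[j]='a': k: 1→0; π[25]=0 (border '')
j=26 s[j]='a': π[26]=0 (border '')
j=27 s[j]='b': π[27]=1 (border 'b')
j=28 s[j]='b': π[28]=2 (border 'bb')
j=29 s[j]='b': π[29]=3 (border 'bbb')
j=30 s[j]='a': k: 3→2→1→0; π[30]=0 (border '')
j=31 s[j]='a': π[31]=0 (border '')
j=32 s[j]='b': π[32]=1 (border 'b')
j=33 s[j]='b': π[33]=2 (border 'bb')
j=34 s[j]='b': π[34]=3 (border 'bbb')
j=35 s[j]='b': π[35]=4 (border 'bbbb')
j=36 s[j]='a': π[36]=5 (border 'bbbba')
j=37 s[j]='b': π[37]=6 (border 'bbbbab')
j=38 s[j]='b': π[38]=7 (border 'bbbbabb')
j=39 s[j]='b': k: 7→2; π[39]=3 (border 'bbb')

[0, 1, 2, 3, 0, 1, 2, 0, 0, 1, 0, 1, 2, 3, 4, 5, 0, 1, 0, 1, 2, 0, 0, 0, 1, 0, 0, 1, 2, 3, 0, 0, 1, 2, 3, 4, 5, 6, 7, 3]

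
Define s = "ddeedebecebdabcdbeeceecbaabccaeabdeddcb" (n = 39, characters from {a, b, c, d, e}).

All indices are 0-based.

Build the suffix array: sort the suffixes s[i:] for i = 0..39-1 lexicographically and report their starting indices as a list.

sorted suffixes:
  #0 SA[0]=24  'aabccaeabdeddcb'
  #1 SA[1]=25  'abccaeabdeddcb'
  #2 SA[2]=12  'abcdbeeceecbaabccaeabdeddcb'
  #3 SA[3]=31  'abdeddcb'
  #4 SA[4]=29  'aeabdeddcb'
  #5 SA[5]=38  'b'
  #6 SA[6]=23  'baabccaeabdeddcb'
  #7 SA[7]=26  'bccaeabdeddcb'
  #8 SA[8]=13  'bcdbeeceecbaabccaeabdeddcb'
  #9 SA[9]=10  'bdabcdbeeceecbaabccaeabdeddcb'
  #10 SA[10]=32  'bdeddcb'
  #11 SA[11]=6  'becebdabcdbeeceecbaabccaeabdeddcb'
  #12 SA[12]=16  'beeceecbaabccaeabdeddcb'
  #13 SA[13]=28  'caeabdeddcb'
  #14 SA[14]=37  'cb'
  #15 SA[15]=22  'cbaabccaeabdeddcb'
  #16 SA[16]=27  'ccaeabdeddcb'
  #17 SA[17]=14  'cdbeeceecbaabccaeabdeddcb'
  #18 SA[18]=8  'cebdabcdbeeceecbaabccaeabdeddcb'
  #19 SA[19]=19  'ceecbaabccaeabdeddcb'
  #20 SA[20]=11  'dabcdbeeceecbaabccaeabdeddcb'
  #21 SA[21]=15  'dbeeceecbaabccaeabdeddcb'
  #22 SA[22]=36  'dcb'
  #23 SA[23]=35  'ddcb'
  #24 SA[24]=0  'ddeedebecebdabcdbeeceecbaabccaeabdeddcb'
  #25 SA[25]=4  'debecebdabcdbeeceecbaabccaeabdeddcb'
  #26 SA[26]=33  'deddcb'
  #27 SA[27]=1  'deedebecebdabcdbeeceecbaabccaeabdeddcb'
  #28 SA[28]=30  'eabdeddcb'
  #29 SA[29]=9  'ebdabcdbeeceecbaabccaeabdeddcb'
  #30 SA[30]=5  'ebecebdabcdbeeceecbaabccaeabdeddcb'
  #31 SA[31]=21  'ecbaabccaeabdeddcb'
  #32 SA[32]=7  'ecebdabcdbeeceecbaabccaeabdeddcb'
  #33 SA[33]=18  'eceecbaabccaeabdeddcb'
  #34 SA[34]=34  'eddcb'
  #35 SA[35]=3  'edebecebdabcdbeeceecbaabccaeabdeddcb'
  #36 SA[36]=20  'eecbaabccaeabdeddcb'
  #37 SA[37]=17  'eeceecbaabccaeabdeddcb'
  #38 SA[38]=2  'eedebecebdabcdbeeceecbaabccaeabdeddcb'

[24, 25, 12, 31, 29, 38, 23, 26, 13, 10, 32, 6, 16, 28, 37, 22, 27, 14, 8, 19, 11, 15, 36, 35, 0, 4, 33, 1, 30, 9, 5, 21, 7, 18, 34, 3, 20, 17, 2]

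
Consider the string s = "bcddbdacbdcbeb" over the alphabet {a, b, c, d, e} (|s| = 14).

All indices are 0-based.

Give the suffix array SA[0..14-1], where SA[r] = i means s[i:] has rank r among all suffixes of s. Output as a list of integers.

sorted suffixes:
  #0 SA[0]=6  'acbdcbeb'
  #1 SA[1]=13  'b'
  #2 SA[2]=0  'bcddbdacbdcbeb'
  #3 SA[3]=4  'bdacbdcbeb'
  #4 SA[4]=8  'bdcbeb'
  #5 SA[5]=11  'beb'
  #6 SA[6]=7  'cbdcbeb'
  #7 SA[7]=10  'cbeb'
  #8 SA[8]=1  'cddbdacbdcbeb'
  #9 SA[9]=5  'dacbdcbeb'
  #10 SA[10]=3  'dbdacbdcbeb'
  #11 SA[11]=9  'dcbeb'
  #12 SA[12]=2  'ddbdacbdcbeb'
  #13 SA[13]=12  'eb'

[6, 13, 0, 4, 8, 11, 7, 10, 1, 5, 3, 9, 2, 12]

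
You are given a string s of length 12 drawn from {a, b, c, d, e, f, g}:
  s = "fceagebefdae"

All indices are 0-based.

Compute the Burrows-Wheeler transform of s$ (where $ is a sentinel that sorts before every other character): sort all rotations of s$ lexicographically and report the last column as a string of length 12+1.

edeeffacgb$ea

rank  rotation       last
    0  $fceagebefdae  e
    1  ae$fceagebefd  d
    2  agebefdae$fce  e
    3  befdae$fceage  e
    4  ceagebefdae$f  f
    5  dae$fceagebef  f
    6  e$fceagebefda  a
    7  eagebefdae$fc  c
    8  ebefdae$fceag  g
    9  efdae$fceageb  b
   10  fceagebefdae$  $
   11  fdae$fceagebe  e
   12  gebefdae$fcea  a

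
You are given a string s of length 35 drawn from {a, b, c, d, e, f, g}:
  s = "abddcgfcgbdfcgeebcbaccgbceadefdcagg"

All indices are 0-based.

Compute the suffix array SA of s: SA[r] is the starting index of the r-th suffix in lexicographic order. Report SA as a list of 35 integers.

rank→(start, suffix):
  0 → (0, 'abddcgfcgbdfcgeebcbaccgbceadefdcagg')
  1 → (19, 'accgbceadefdcagg')
  2 → (26, 'adefdcagg')
  3 → (32, 'agg')
  4 → (18, 'baccgbceadefdcagg')
  5 → (16, 'bcbaccgbceadefdcagg')
  6 → (23, 'bceadefdcagg')
  7 → (1, 'bddcgfcgbdfcgeebcbaccgbceadefdcagg')
  8 → (9, 'bdfcgeebcbaccgbceadefdcagg')
  9 → (31, 'cagg')
  10 → (17, 'cbaccgbceadefdcagg')
  11 → (20, 'ccgbceadefdcagg')
  12 → (24, 'ceadefdcagg')
  13 → (21, 'cgbceadefdcagg')
  14 → (7, 'cgbdfcgeebcbaccgbceadefdcagg')
  15 → (12, 'cgeebcbaccgbceadefdcagg')
  16 → (4, 'cgfcgbdfcgeebcbaccgbceadefdcagg')
  17 → (30, 'dcagg')
  18 → (3, 'dcgfcgbdfcgeebcbaccgbceadefdcagg')
  19 → (2, 'ddcgfcgbdfcgeebcbaccgbceadefdcagg')
  20 → (27, 'defdcagg')
  21 → (10, 'dfcgeebcbaccgbceadefdcagg')
  22 → (25, 'eadefdcagg')
  23 → (15, 'ebcbaccgbceadefdcagg')
  24 → (14, 'eebcbaccgbceadefdcagg')
  25 → (28, 'efdcagg')
  26 → (6, 'fcgbdfcgeebcbaccgbceadefdcagg')
  27 → (11, 'fcgeebcbaccgbceadefdcagg')
  28 → (29, 'fdcagg')
  29 → (34, 'g')
  30 → (22, 'gbceadefdcagg')
  31 → (8, 'gbdfcgeebcbaccgbceadefdcagg')
  32 → (13, 'geebcbaccgbceadefdcagg')
  33 → (5, 'gfcgbdfcgeebcbaccgbceadefdcagg')
  34 → (33, 'gg')

[0, 19, 26, 32, 18, 16, 23, 1, 9, 31, 17, 20, 24, 21, 7, 12, 4, 30, 3, 2, 27, 10, 25, 15, 14, 28, 6, 11, 29, 34, 22, 8, 13, 5, 33]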